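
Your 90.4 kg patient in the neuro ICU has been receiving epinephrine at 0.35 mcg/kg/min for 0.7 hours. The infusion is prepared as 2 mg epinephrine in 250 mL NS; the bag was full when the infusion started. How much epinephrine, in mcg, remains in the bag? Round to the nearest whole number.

671 mcg

Dose = 0.35 mcg/kg/min × 90.4 kg = 31.64 mcg/min
31.64 mcg/min × 60 min/hr = 1898.4 mcg/hr
Concentration = 2 mg ÷ 250 mL = 0.008 mg/mL = 8 mcg/mL
Rate = 1898.4 mcg/hr ÷ 8 mcg/mL = 237.3 mL/hr
Volume infused = 237.3 mL/hr × 0.7 hr = 166.11 mL
Volume remaining = 250 − 166.11 = 83.89 mL
Drug remaining = 83.89 mL × 8 mcg/mL = 671.12 mcg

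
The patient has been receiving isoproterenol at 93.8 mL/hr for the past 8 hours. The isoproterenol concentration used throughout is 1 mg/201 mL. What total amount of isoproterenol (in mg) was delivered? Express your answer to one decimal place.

3.7 mg

Concentration = 1 mg ÷ 201 mL = 0.004975124 mg/mL = 4.975124 mcg/mL
Drug rate = 93.8 mL/hr × 4.975124 mcg/mL = 466.6667 mcg/hr
Total = 466.6667 mcg/hr × 8 hr = 3733.333 mcg = 3.733333 mg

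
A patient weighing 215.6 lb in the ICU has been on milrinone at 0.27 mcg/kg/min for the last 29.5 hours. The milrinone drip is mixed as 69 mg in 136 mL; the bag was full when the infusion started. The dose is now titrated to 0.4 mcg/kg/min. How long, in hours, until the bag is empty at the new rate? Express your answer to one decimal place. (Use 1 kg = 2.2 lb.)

9.4 hours

Initial rate:
Weight = 215.6 lb ÷ 2.2 lb/kg = 98 kg
Dose = 0.27 mcg/kg/min × 98 kg = 26.46 mcg/min
26.46 mcg/min × 60 min/hr = 1587.6 mcg/hr
Concentration = 69 mg ÷ 136 mL = 0.5073529 mg/mL = 507.3529 mcg/mL
Rate = 1587.6 mcg/hr ÷ 507.3529 mcg/mL = 3.129183 mL/hr
Volume infused so far = 3.129183 mL/hr × 29.5 hr = 92.31089 mL
Volume remaining = 136 − 92.31089 = 43.68911 mL
New rate:
Dose = 0.4 mcg/kg/min × 98 kg = 39.2 mcg/min
39.2 mcg/min × 60 min/hr = 2352 mcg/hr
Rate = 2352 mcg/hr ÷ 507.3529 mcg/mL = 4.635826 mL/hr
Time remaining = 43.68911 mL ÷ 4.635826 mL/hr = 9.424235 hr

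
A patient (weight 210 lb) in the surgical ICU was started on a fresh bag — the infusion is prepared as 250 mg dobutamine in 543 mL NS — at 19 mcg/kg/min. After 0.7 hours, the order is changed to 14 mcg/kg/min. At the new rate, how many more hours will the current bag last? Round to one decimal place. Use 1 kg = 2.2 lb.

2.2 hours

Initial rate:
Weight = 210 lb ÷ 2.2 lb/kg = 95.45455 kg
Dose = 19 mcg/kg/min × 95.45455 kg = 1813.636 mcg/min
1813.636 mcg/min × 60 min/hr = 108818.2 mcg/hr
Concentration = 250 mg ÷ 543 mL = 0.4604052 mg/mL = 460.4052 mcg/mL
Rate = 108818.2 mcg/hr ÷ 460.4052 mcg/mL = 236.3531 mL/hr
Volume infused so far = 236.3531 mL/hr × 0.7 hr = 165.4472 mL
Volume remaining = 543 − 165.4472 = 377.5528 mL
New rate:
Dose = 14 mcg/kg/min × 95.45455 kg = 1336.364 mcg/min
1336.364 mcg/min × 60 min/hr = 80181.82 mcg/hr
Rate = 80181.82 mcg/hr ÷ 460.4052 mcg/mL = 174.1549 mL/hr
Time remaining = 377.5528 mL ÷ 174.1549 mL/hr = 2.167914 hr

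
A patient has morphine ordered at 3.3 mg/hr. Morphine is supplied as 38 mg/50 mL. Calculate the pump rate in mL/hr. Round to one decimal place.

Concentration = 38 mg ÷ 50 mL = 0.76 mg/mL
Rate = 3.3 mg/hr ÷ 0.76 mg/mL = 4.342105 mL/hr

4.3 mL/hr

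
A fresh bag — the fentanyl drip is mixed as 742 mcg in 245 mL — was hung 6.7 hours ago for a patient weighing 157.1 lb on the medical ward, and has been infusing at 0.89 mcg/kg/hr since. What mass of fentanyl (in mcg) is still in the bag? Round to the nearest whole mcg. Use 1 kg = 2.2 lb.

Weight = 157.1 lb ÷ 2.2 lb/kg = 71.40909 kg
Dose = 0.89 mcg/kg/hr × 71.40909 kg = 63.55409 mcg/hr
Concentration = 742 mcg ÷ 245 mL = 3.028571 mcg/mL
Rate = 63.55409 mcg/hr ÷ 3.028571 mcg/mL = 20.98484 mL/hr
Volume infused = 20.98484 mL/hr × 6.7 hr = 140.5984 mL
Volume remaining = 245 − 140.5984 = 104.4016 mL
Drug remaining = 104.4016 mL × 3.028571 mcg/mL = 316.1876 mcg

316 mcg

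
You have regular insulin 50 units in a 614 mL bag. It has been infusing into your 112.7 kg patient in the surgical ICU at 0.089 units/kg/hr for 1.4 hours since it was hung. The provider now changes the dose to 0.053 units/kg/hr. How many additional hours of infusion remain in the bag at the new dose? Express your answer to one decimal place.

Initial rate:
Dose = 0.089 units/kg/hr × 112.7 kg = 10.0303 units/hr
Concentration = 50 units ÷ 614 mL = 0.08143322 units/mL
Rate = 10.0303 units/hr ÷ 0.08143322 units/mL = 123.1721 mL/hr
Volume infused so far = 123.1721 mL/hr × 1.4 hr = 172.4409 mL
Volume remaining = 614 − 172.4409 = 441.5591 mL
New rate:
Dose = 0.053 units/kg/hr × 112.7 kg = 5.9731 units/hr
Rate = 5.9731 units/hr ÷ 0.08143322 units/mL = 73.34967 mL/hr
Time remaining = 441.5591 mL ÷ 73.34967 mL/hr = 6.019919 hr

6.0 hours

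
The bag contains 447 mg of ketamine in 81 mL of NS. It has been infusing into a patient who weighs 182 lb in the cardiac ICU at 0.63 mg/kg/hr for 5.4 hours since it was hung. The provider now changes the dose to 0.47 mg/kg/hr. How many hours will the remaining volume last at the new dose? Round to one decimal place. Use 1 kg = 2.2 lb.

Initial rate:
Weight = 182 lb ÷ 2.2 lb/kg = 82.72727 kg
Dose = 0.63 mg/kg/hr × 82.72727 kg = 52.11818 mg/hr
Concentration = 447 mg ÷ 81 mL = 5.518519 mg/mL
Rate = 52.11818 mg/hr ÷ 5.518519 mg/mL = 9.444234 mL/hr
Volume infused so far = 9.444234 mL/hr × 5.4 hr = 50.99887 mL
Volume remaining = 81 − 50.99887 = 30.00113 mL
New rate:
Dose = 0.47 mg/kg/hr × 82.72727 kg = 38.88182 mg/hr
Rate = 38.88182 mg/hr ÷ 5.518519 mg/mL = 7.045699 mL/hr
Time remaining = 30.00113 mL ÷ 7.045699 mL/hr = 4.258078 hr

4.3 hours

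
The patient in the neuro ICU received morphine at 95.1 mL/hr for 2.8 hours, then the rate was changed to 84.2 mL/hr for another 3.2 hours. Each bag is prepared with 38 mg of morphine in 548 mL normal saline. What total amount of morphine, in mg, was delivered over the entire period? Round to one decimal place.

37.1 mg

Concentration = 38 mg ÷ 548 mL = 0.06934307 mg/mL
Stage 1: 95.1 mL/hr × 2.8 hr = 266.28 mL → 266.28 mL × 0.06934307 mg/mL = 18.46467 mg
Stage 2: 84.2 mL/hr × 3.2 hr = 269.44 mL → 269.44 mL × 0.06934307 mg/mL = 18.6838 mg
Total = 18.46467 + 18.6838 = 37.14847 mg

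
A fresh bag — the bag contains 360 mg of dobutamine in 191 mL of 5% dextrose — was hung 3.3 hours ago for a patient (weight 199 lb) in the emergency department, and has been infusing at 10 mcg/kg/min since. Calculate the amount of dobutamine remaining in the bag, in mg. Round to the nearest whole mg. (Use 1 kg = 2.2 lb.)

Weight = 199 lb ÷ 2.2 lb/kg = 90.45455 kg
Dose = 10 mcg/kg/min × 90.45455 kg = 904.5455 mcg/min
904.5455 mcg/min × 60 min/hr = 54272.73 mcg/hr
Concentration = 360 mg ÷ 191 mL = 1.884817 mg/mL = 1884.817 mcg/mL
Rate = 54272.73 mcg/hr ÷ 1884.817 mcg/mL = 28.7947 mL/hr
Volume infused = 28.7947 mL/hr × 3.3 hr = 95.0225 mL
Volume remaining = 191 − 95.0225 = 95.9775 mL
Drug remaining = 95.9775 mL × 1884.817 mcg/mL = 180900 mcg = 180.9 mg

181 mg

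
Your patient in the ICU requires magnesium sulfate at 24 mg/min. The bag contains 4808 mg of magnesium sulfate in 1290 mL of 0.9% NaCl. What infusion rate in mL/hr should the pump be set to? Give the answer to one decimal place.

24 mg/min × 60 min/hr = 1440 mg/hr
Concentration = 4808 mg ÷ 1290 mL = 3.727132 mg/mL
Rate = 1440 mg/hr ÷ 3.727132 mg/mL = 386.3561 mL/hr

386.4 mL/hr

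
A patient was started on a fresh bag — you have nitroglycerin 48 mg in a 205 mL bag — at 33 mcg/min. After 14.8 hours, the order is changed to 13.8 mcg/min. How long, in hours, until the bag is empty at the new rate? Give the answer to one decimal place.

22.6 hours

Initial rate:
33 mcg/min × 60 min/hr = 1980 mcg/hr
Concentration = 48 mg ÷ 205 mL = 0.2341463 mg/mL = 234.1463 mcg/mL
Rate = 1980 mcg/hr ÷ 234.1463 mcg/mL = 8.45625 mL/hr
Volume infused so far = 8.45625 mL/hr × 14.8 hr = 125.1525 mL
Volume remaining = 205 − 125.1525 = 79.8475 mL
New rate:
13.8 mcg/min × 60 min/hr = 828 mcg/hr
Rate = 828 mcg/hr ÷ 234.1463 mcg/mL = 3.53625 mL/hr
Time remaining = 79.8475 mL ÷ 3.53625 mL/hr = 22.57971 hr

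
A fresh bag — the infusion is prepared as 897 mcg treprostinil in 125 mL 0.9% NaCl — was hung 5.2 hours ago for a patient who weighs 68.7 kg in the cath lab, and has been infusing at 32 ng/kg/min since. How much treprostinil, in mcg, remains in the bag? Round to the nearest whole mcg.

Dose = 32 ng/kg/min × 68.7 kg = 2198.4 ng/min
2198.4 ng/min × 60 min/hr = 131904 ng/hr
Concentration = 897 mcg ÷ 125 mL = 7.176 mcg/mL = 7176 ng/mL
Rate = 131904 ng/hr ÷ 7176 ng/mL = 18.38127 mL/hr
Volume infused = 18.38127 mL/hr × 5.2 hr = 95.58261 mL
Volume remaining = 125 − 95.58261 = 29.41739 mL
Drug remaining = 29.41739 mL × 7176 ng/mL = 211099.2 ng = 211.0992 mcg

211 mcg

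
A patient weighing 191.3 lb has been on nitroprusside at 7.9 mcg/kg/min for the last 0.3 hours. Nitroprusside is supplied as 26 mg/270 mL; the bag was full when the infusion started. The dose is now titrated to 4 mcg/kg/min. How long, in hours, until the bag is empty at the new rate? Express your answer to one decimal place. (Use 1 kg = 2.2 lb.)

Initial rate:
Weight = 191.3 lb ÷ 2.2 lb/kg = 86.95455 kg
Dose = 7.9 mcg/kg/min × 86.95455 kg = 686.9409 mcg/min
686.9409 mcg/min × 60 min/hr = 41216.45 mcg/hr
Concentration = 26 mg ÷ 270 mL = 0.0962963 mg/mL = 96.2963 mcg/mL
Rate = 41216.45 mcg/hr ÷ 96.2963 mcg/mL = 428.017 mL/hr
Volume infused so far = 428.017 mL/hr × 0.3 hr = 128.4051 mL
Volume remaining = 270 − 128.4051 = 141.5949 mL
New rate:
Dose = 4 mcg/kg/min × 86.95455 kg = 347.8182 mcg/min
347.8182 mcg/min × 60 min/hr = 20869.09 mcg/hr
Rate = 20869.09 mcg/hr ÷ 96.2963 mcg/mL = 216.7175 mL/hr
Time remaining = 141.5949 mL ÷ 216.7175 mL/hr = 0.6533616 hr

0.7 hours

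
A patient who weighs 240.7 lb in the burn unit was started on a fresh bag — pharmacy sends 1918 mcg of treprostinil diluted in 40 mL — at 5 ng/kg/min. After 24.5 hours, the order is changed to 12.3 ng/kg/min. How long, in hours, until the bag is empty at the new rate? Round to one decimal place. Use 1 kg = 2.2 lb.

Initial rate:
Weight = 240.7 lb ÷ 2.2 lb/kg = 109.4091 kg
Dose = 5 ng/kg/min × 109.4091 kg = 547.0455 ng/min
547.0455 ng/min × 60 min/hr = 32822.73 ng/hr
Concentration = 1918 mcg ÷ 40 mL = 47.95 mcg/mL = 47950 ng/mL
Rate = 32822.73 ng/hr ÷ 47950 ng/mL = 0.6845199 mL/hr
Volume infused so far = 0.6845199 mL/hr × 24.5 hr = 16.77074 mL
Volume remaining = 40 − 16.77074 = 23.22926 mL
New rate:
Dose = 12.3 ng/kg/min × 109.4091 kg = 1345.732 ng/min
1345.732 ng/min × 60 min/hr = 80743.91 ng/hr
Rate = 80743.91 ng/hr ÷ 47950 ng/mL = 1.683919 mL/hr
Time remaining = 23.22926 mL ÷ 1.683919 mL/hr = 13.79476 hr

13.8 hours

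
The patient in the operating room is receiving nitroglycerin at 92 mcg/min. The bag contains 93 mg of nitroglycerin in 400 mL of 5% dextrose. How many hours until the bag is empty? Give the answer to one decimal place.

92 mcg/min × 60 min/hr = 5520 mcg/hr
Concentration = 93 mg ÷ 400 mL = 0.2325 mg/mL = 232.5 mcg/mL
Rate = 5520 mcg/hr ÷ 232.5 mcg/mL = 23.74194 mL/hr
Duration = 400 mL ÷ 23.74194 mL/hr = 16.84783 hr

16.8 hours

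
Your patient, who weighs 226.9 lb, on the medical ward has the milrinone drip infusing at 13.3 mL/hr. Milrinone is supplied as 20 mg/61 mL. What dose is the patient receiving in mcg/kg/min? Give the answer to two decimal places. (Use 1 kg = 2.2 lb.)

0.70 mcg/kg/min

Weight = 226.9 lb ÷ 2.2 lb/kg = 103.1364 kg
Concentration = 20 mg ÷ 61 mL = 0.3278689 mg/mL = 327.8689 mcg/mL
Drug rate = 13.3 mL/hr × 327.8689 mcg/mL = 4360.656 mcg/hr
4360.656 mcg/hr ÷ 60 min/hr = 72.6776 mcg/min
72.6776 mcg/min ÷ 103.1364 kg = 0.7046748 mcg/kg/min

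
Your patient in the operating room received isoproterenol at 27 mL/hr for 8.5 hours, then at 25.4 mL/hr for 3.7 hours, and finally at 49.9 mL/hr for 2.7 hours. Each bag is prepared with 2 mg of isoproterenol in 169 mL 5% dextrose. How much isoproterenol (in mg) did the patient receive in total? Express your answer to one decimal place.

5.4 mg

Concentration = 2 mg ÷ 169 mL = 0.01183432 mg/mL
Stage 1: 27 mL/hr × 8.5 hr = 229.5 mL → 229.5 mL × 0.01183432 mg/mL = 2.715976 mg
Stage 2: 25.4 mL/hr × 3.7 hr = 93.98 mL → 93.98 mL × 0.01183432 mg/mL = 1.112189 mg
Stage 3: 49.9 mL/hr × 2.7 hr = 134.73 mL → 134.73 mL × 0.01183432 mg/mL = 1.594438 mg
Total = 2.715976 + 1.112189 + 1.594438 = 5.422604 mg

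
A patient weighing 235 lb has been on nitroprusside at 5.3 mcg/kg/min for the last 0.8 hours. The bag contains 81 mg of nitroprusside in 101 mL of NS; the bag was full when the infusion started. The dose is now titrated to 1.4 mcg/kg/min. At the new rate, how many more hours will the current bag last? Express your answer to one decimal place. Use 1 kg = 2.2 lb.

Initial rate:
Weight = 235 lb ÷ 2.2 lb/kg = 106.8182 kg
Dose = 5.3 mcg/kg/min × 106.8182 kg = 566.1364 mcg/min
566.1364 mcg/min × 60 min/hr = 33968.18 mcg/hr
Concentration = 81 mg ÷ 101 mL = 0.8019802 mg/mL = 801.9802 mcg/mL
Rate = 33968.18 mcg/hr ÷ 801.9802 mcg/mL = 42.35539 mL/hr
Volume infused so far = 42.35539 mL/hr × 0.8 hr = 33.88431 mL
Volume remaining = 101 − 33.88431 = 67.11569 mL
New rate:
Dose = 1.4 mcg/kg/min × 106.8182 kg = 149.5455 mcg/min
149.5455 mcg/min × 60 min/hr = 8972.727 mcg/hr
Rate = 8972.727 mcg/hr ÷ 801.9802 mcg/mL = 11.18822 mL/hr
Time remaining = 67.11569 mL ÷ 11.18822 mL/hr = 5.998784 hr

6.0 hours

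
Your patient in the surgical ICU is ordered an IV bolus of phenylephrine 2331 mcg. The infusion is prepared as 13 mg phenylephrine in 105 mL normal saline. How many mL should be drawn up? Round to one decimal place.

Concentration = 13 mg ÷ 105 mL = 0.1238095 mg/mL = 123.8095 mcg/mL
Volume = 2331 mcg ÷ 123.8095 mcg/mL = 18.82731 mL

18.8 mL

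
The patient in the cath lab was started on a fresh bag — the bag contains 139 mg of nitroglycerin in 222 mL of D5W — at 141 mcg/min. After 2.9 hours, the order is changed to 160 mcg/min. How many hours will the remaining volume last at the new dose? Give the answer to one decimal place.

11.9 hours

Initial rate:
141 mcg/min × 60 min/hr = 8460 mcg/hr
Concentration = 139 mg ÷ 222 mL = 0.6261261 mg/mL = 626.1261 mcg/mL
Rate = 8460 mcg/hr ÷ 626.1261 mcg/mL = 13.51165 mL/hr
Volume infused so far = 13.51165 mL/hr × 2.9 hr = 39.1838 mL
Volume remaining = 222 − 39.1838 = 182.8162 mL
New rate:
160 mcg/min × 60 min/hr = 9600 mcg/hr
Rate = 9600 mcg/hr ÷ 626.1261 mcg/mL = 15.33237 mL/hr
Time remaining = 182.8162 mL ÷ 15.33237 mL/hr = 11.92354 hr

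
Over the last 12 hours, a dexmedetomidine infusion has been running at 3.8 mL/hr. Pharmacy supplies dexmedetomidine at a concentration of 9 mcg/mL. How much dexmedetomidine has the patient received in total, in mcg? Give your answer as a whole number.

Drug rate = 3.8 mL/hr × 9 mcg/mL = 34.2 mcg/hr
Total = 34.2 mcg/hr × 12 hr = 410.4 mcg

410 mcg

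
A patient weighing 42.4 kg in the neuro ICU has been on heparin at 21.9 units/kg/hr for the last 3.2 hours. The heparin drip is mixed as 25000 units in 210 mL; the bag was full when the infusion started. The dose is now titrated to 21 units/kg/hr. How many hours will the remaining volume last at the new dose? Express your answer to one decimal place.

24.7 hours

Initial rate:
Dose = 21.9 units/kg/hr × 42.4 kg = 928.56 units/hr
Concentration = 25000 units ÷ 210 mL = 119.0476 units/mL
Rate = 928.56 units/hr ÷ 119.0476 units/mL = 7.799904 mL/hr
Volume infused so far = 7.799904 mL/hr × 3.2 hr = 24.95969 mL
Volume remaining = 210 − 24.95969 = 185.0403 mL
New rate:
Dose = 21 units/kg/hr × 42.4 kg = 890.4 units/hr
Rate = 890.4 units/hr ÷ 119.0476 units/mL = 7.47936 mL/hr
Time remaining = 185.0403 mL ÷ 7.47936 mL/hr = 24.74013 hr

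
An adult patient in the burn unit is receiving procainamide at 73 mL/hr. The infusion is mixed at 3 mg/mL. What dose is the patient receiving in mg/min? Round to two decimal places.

Drug rate = 73 mL/hr × 3 mg/mL = 219 mg/hr
219 mg/hr ÷ 60 min/hr = 3.65 mg/min

3.65 mg/min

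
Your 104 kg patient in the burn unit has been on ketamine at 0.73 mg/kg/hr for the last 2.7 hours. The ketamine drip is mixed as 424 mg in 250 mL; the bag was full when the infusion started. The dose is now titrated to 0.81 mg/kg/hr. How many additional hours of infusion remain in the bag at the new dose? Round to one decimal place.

Initial rate:
Dose = 0.73 mg/kg/hr × 104 kg = 75.92 mg/hr
Concentration = 424 mg ÷ 250 mL = 1.696 mg/mL
Rate = 75.92 mg/hr ÷ 1.696 mg/mL = 44.76415 mL/hr
Volume infused so far = 44.76415 mL/hr × 2.7 hr = 120.8632 mL
Volume remaining = 250 − 120.8632 = 129.1368 mL
New rate:
Dose = 0.81 mg/kg/hr × 104 kg = 84.24 mg/hr
Rate = 84.24 mg/hr ÷ 1.696 mg/mL = 49.66981 mL/hr
Time remaining = 129.1368 mL ÷ 49.66981 mL/hr = 2.599905 hr

2.6 hours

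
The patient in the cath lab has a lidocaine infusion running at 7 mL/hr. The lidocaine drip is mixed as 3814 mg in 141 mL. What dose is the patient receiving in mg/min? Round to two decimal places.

3.16 mg/min

Concentration = 3814 mg ÷ 141 mL = 27.04965 mg/mL
Drug rate = 7 mL/hr × 27.04965 mg/mL = 189.3475 mg/hr
189.3475 mg/hr ÷ 60 min/hr = 3.155792 mg/min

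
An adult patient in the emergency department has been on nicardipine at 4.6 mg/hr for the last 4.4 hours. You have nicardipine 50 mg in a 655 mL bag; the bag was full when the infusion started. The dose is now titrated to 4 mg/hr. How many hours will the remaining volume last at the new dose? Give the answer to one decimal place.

Initial rate:
Concentration = 50 mg ÷ 655 mL = 0.07633588 mg/mL
Rate = 4.6 mg/hr ÷ 0.07633588 mg/mL = 60.26 mL/hr
Volume infused so far = 60.26 mL/hr × 4.4 hr = 265.144 mL
Volume remaining = 655 − 265.144 = 389.856 mL
New rate:
Rate = 4 mg/hr ÷ 0.07633588 mg/mL = 52.4 mL/hr
Time remaining = 389.856 mL ÷ 52.4 mL/hr = 7.44 hr

7.4 hours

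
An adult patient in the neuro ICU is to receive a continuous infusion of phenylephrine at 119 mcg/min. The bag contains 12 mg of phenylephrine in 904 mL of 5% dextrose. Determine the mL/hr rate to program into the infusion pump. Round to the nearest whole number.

119 mcg/min × 60 min/hr = 7140 mcg/hr
Concentration = 12 mg ÷ 904 mL = 0.01327434 mg/mL = 13.27434 mcg/mL
Rate = 7140 mcg/hr ÷ 13.27434 mcg/mL = 537.88 mL/hr

538 mL/hr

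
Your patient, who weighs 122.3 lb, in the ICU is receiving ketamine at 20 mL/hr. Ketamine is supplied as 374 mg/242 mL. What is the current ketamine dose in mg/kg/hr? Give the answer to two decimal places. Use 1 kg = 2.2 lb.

0.56 mg/kg/hr

Weight = 122.3 lb ÷ 2.2 lb/kg = 55.59091 kg
Concentration = 374 mg ÷ 242 mL = 1.545455 mg/mL
Drug rate = 20 mL/hr × 1.545455 mg/mL = 30.90909 mg/hr
30.90909 mg/hr ÷ 55.59091 kg = 0.5560098 mg/kg/hr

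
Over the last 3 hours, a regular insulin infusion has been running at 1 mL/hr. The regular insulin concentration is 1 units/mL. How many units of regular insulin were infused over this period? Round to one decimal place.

3.0 units

Drug rate = 1 mL/hr × 1 units/mL = 1 units/hr
Total = 1 units/hr × 3 hr = 3 units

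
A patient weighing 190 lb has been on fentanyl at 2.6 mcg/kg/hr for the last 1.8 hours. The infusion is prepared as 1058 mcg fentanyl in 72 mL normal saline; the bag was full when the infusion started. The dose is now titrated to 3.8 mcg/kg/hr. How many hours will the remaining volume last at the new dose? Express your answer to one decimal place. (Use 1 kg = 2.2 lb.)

Initial rate:
Weight = 190 lb ÷ 2.2 lb/kg = 86.36364 kg
Dose = 2.6 mcg/kg/hr × 86.36364 kg = 224.5455 mcg/hr
Concentration = 1058 mcg ÷ 72 mL = 14.69444 mcg/mL
Rate = 224.5455 mcg/hr ÷ 14.69444 mcg/mL = 15.28098 mL/hr
Volume infused so far = 15.28098 mL/hr × 1.8 hr = 27.50576 mL
Volume remaining = 72 − 27.50576 = 44.49424 mL
New rate:
Dose = 3.8 mcg/kg/hr × 86.36364 kg = 328.1818 mcg/hr
Rate = 328.1818 mcg/hr ÷ 14.69444 mcg/mL = 22.33373 mL/hr
Time remaining = 44.49424 mL ÷ 22.33373 mL/hr = 1.992244 hr

2.0 hours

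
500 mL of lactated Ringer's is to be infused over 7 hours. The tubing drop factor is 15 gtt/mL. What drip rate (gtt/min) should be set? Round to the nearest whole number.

500 mL ÷ (7 hr × 60 = 420 min) = 1.190476 mL/min
1.190476 mL/min × 15 gtt/mL = 17.85714 gtt/min

18 gtt/min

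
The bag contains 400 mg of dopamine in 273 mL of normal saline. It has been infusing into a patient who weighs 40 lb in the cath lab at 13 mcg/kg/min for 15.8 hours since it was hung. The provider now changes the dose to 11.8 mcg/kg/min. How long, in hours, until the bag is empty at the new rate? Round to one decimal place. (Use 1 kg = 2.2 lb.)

13.7 hours

Initial rate:
Weight = 40 lb ÷ 2.2 lb/kg = 18.18182 kg
Dose = 13 mcg/kg/min × 18.18182 kg = 236.3636 mcg/min
236.3636 mcg/min × 60 min/hr = 14181.82 mcg/hr
Concentration = 400 mg ÷ 273 mL = 1.465201 mg/mL = 1465.201 mcg/mL
Rate = 14181.82 mcg/hr ÷ 1465.201 mcg/mL = 9.679091 mL/hr
Volume infused so far = 9.679091 mL/hr × 15.8 hr = 152.9296 mL
Volume remaining = 273 − 152.9296 = 120.0704 mL
New rate:
Dose = 11.8 mcg/kg/min × 18.18182 kg = 214.5455 mcg/min
214.5455 mcg/min × 60 min/hr = 12872.73 mcg/hr
Rate = 12872.73 mcg/hr ÷ 1465.201 mcg/mL = 8.785636 mL/hr
Time remaining = 120.0704 mL ÷ 8.785636 mL/hr = 13.66667 hr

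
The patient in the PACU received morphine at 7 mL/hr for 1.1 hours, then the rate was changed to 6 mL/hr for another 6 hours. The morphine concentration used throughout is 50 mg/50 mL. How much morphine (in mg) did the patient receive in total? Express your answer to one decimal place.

43.7 mg

Concentration = 50 mg ÷ 50 mL = 1 mg/mL
Stage 1: 7 mL/hr × 1.1 hr = 7.7 mL → 7.7 mL × 1 mg/mL = 7.7 mg
Stage 2: 6 mL/hr × 6 hr = 36 mL → 36 mL × 1 mg/mL = 36 mg
Total = 7.7 + 36 = 43.7 mg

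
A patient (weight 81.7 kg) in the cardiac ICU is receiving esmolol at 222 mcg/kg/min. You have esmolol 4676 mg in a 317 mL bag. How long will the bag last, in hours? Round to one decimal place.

Dose = 222 mcg/kg/min × 81.7 kg = 18137.4 mcg/min
18137.4 mcg/min × 60 min/hr = 1088244 mcg/hr
Concentration = 4676 mg ÷ 317 mL = 14.75079 mg/mL = 14750.79 mcg/mL
Rate = 1088244 mcg/hr ÷ 14750.79 mcg/mL = 73.77531 mL/hr
Duration = 317 mL ÷ 73.77531 mL/hr = 4.29683 hr

4.3 hours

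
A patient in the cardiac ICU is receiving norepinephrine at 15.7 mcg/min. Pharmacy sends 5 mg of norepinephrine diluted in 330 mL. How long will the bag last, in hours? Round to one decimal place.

5.3 hours

15.7 mcg/min × 60 min/hr = 942 mcg/hr
Concentration = 5 mg ÷ 330 mL = 0.01515152 mg/mL = 15.15152 mcg/mL
Rate = 942 mcg/hr ÷ 15.15152 mcg/mL = 62.172 mL/hr
Duration = 330 mL ÷ 62.172 mL/hr = 5.307856 hr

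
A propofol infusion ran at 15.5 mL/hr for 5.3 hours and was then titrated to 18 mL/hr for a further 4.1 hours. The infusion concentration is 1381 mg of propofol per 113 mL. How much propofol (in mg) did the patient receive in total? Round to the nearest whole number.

Concentration = 1381 mg ÷ 113 mL = 12.22124 mg/mL
Stage 1: 15.5 mL/hr × 5.3 hr = 82.15 mL → 82.15 mL × 12.22124 mg/mL = 1003.975 mg
Stage 2: 18 mL/hr × 4.1 hr = 73.8 mL → 73.8 mL × 12.22124 mg/mL = 901.9274 mg
Total = 1003.975 + 901.9274 = 1905.902 mg

1906 mg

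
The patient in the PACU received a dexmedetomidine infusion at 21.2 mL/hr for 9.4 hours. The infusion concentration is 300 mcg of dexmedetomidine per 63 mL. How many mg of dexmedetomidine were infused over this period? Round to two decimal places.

0.95 mg

Concentration = 300 mcg ÷ 63 mL = 4.761905 mcg/mL
Drug rate = 21.2 mL/hr × 4.761905 mcg/mL = 100.9524 mcg/hr
Total = 100.9524 mcg/hr × 9.4 hr = 948.9524 mcg = 0.9489524 mg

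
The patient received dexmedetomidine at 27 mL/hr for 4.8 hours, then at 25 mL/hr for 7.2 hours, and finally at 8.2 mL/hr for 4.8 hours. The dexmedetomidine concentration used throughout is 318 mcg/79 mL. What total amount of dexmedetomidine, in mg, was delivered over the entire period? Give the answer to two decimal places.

1.40 mg

Concentration = 318 mcg ÷ 79 mL = 4.025316 mcg/mL
Stage 1: 27 mL/hr × 4.8 hr = 129.6 mL → 129.6 mL × 4.025316 mcg/mL = 521.681 mcg
Stage 2: 25 mL/hr × 7.2 hr = 180 mL → 180 mL × 4.025316 mcg/mL = 724.557 mcg
Stage 3: 8.2 mL/hr × 4.8 hr = 39.36 mL → 39.36 mL × 4.025316 mcg/mL = 158.4365 mcg
Total = 521.681 + 724.557 + 158.4365 = 1404.674 mcg = 1.404674 mg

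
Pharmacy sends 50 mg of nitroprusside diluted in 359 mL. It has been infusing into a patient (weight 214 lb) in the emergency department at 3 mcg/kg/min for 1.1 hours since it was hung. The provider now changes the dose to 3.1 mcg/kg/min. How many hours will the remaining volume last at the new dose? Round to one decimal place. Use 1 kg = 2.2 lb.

Initial rate:
Weight = 214 lb ÷ 2.2 lb/kg = 97.27273 kg
Dose = 3 mcg/kg/min × 97.27273 kg = 291.8182 mcg/min
291.8182 mcg/min × 60 min/hr = 17509.09 mcg/hr
Concentration = 50 mg ÷ 359 mL = 0.1392758 mg/mL = 139.2758 mcg/mL
Rate = 17509.09 mcg/hr ÷ 139.2758 mcg/mL = 125.7153 mL/hr
Volume infused so far = 125.7153 mL/hr × 1.1 hr = 138.2868 mL
Volume remaining = 359 − 138.2868 = 220.7132 mL
New rate:
Dose = 3.1 mcg/kg/min × 97.27273 kg = 301.5455 mcg/min
301.5455 mcg/min × 60 min/hr = 18092.73 mcg/hr
Rate = 18092.73 mcg/hr ÷ 139.2758 mcg/mL = 129.9058 mL/hr
Time remaining = 220.7132 mL ÷ 129.9058 mL/hr = 1.699025 hr

1.7 hours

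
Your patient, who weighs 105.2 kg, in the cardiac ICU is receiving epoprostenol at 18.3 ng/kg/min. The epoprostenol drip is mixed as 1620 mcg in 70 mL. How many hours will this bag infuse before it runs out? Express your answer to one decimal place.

14.0 hours

Dose = 18.3 ng/kg/min × 105.2 kg = 1925.16 ng/min
1925.16 ng/min × 60 min/hr = 115509.6 ng/hr
Concentration = 1620 mcg ÷ 70 mL = 23.14286 mcg/mL = 23142.86 ng/mL
Rate = 115509.6 ng/hr ÷ 23142.86 ng/mL = 4.991156 mL/hr
Duration = 70 mL ÷ 4.991156 mL/hr = 14.02481 hr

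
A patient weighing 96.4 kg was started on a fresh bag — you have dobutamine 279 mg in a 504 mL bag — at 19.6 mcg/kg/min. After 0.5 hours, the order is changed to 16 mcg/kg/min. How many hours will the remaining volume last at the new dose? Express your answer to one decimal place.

2.4 hours

Initial rate:
Dose = 19.6 mcg/kg/min × 96.4 kg = 1889.44 mcg/min
1889.44 mcg/min × 60 min/hr = 113366.4 mcg/hr
Concentration = 279 mg ÷ 504 mL = 0.5535714 mg/mL = 553.5714 mcg/mL
Rate = 113366.4 mcg/hr ÷ 553.5714 mcg/mL = 204.7909 mL/hr
Volume infused so far = 204.7909 mL/hr × 0.5 hr = 102.3955 mL
Volume remaining = 504 − 102.3955 = 401.6045 mL
New rate:
Dose = 16 mcg/kg/min × 96.4 kg = 1542.4 mcg/min
1542.4 mcg/min × 60 min/hr = 92544 mcg/hr
Rate = 92544 mcg/hr ÷ 553.5714 mcg/mL = 167.1763 mL/hr
Time remaining = 401.6045 mL ÷ 167.1763 mL/hr = 2.402282 hr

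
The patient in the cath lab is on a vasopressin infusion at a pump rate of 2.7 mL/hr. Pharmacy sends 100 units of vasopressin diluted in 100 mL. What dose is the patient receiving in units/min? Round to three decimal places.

0.045 units/min

Concentration = 100 units ÷ 100 mL = 1 units/mL
Drug rate = 2.7 mL/hr × 1 units/mL = 2.7 units/hr
2.7 units/hr ÷ 60 min/hr = 0.045 units/min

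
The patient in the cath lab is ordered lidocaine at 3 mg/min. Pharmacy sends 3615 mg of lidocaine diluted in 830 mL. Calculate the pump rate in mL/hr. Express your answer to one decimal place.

41.3 mL/hr

3 mg/min × 60 min/hr = 180 mg/hr
Concentration = 3615 mg ÷ 830 mL = 4.355422 mg/mL
Rate = 180 mg/hr ÷ 4.355422 mg/mL = 41.3278 mL/hr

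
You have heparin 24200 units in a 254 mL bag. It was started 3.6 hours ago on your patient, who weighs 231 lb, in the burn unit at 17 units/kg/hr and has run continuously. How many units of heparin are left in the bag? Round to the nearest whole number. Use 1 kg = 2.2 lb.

Weight = 231 lb ÷ 2.2 lb/kg = 105 kg
Dose = 17 units/kg/hr × 105 kg = 1785 units/hr
Concentration = 24200 units ÷ 254 mL = 95.27559 units/mL
Rate = 1785 units/hr ÷ 95.27559 units/mL = 18.73512 mL/hr
Volume infused = 18.73512 mL/hr × 3.6 hr = 67.44645 mL
Volume remaining = 254 − 67.44645 = 186.5536 mL
Drug remaining = 186.5536 mL × 95.27559 units/mL = 17774 units

17774 units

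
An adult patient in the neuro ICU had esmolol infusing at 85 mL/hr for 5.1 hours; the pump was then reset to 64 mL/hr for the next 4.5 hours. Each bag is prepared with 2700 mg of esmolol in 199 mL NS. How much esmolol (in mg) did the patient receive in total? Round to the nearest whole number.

Concentration = 2700 mg ÷ 199 mL = 13.56784 mg/mL
Stage 1: 85 mL/hr × 5.1 hr = 433.5 mL → 433.5 mL × 13.56784 mg/mL = 5881.658 mg
Stage 2: 64 mL/hr × 4.5 hr = 288 mL → 288 mL × 13.56784 mg/mL = 3907.538 mg
Total = 5881.658 + 3907.538 = 9789.196 mg

9789 mg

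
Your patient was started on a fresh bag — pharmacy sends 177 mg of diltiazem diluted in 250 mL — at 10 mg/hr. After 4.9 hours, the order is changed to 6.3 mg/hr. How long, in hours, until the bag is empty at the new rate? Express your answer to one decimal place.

20.3 hours

Initial rate:
Concentration = 177 mg ÷ 250 mL = 0.708 mg/mL
Rate = 10 mg/hr ÷ 0.708 mg/mL = 14.12429 mL/hr
Volume infused so far = 14.12429 mL/hr × 4.9 hr = 69.20904 mL
Volume remaining = 250 − 69.20904 = 180.791 mL
New rate:
Rate = 6.3 mg/hr ÷ 0.708 mg/mL = 8.898305 mL/hr
Time remaining = 180.791 mL ÷ 8.898305 mL/hr = 20.31746 hr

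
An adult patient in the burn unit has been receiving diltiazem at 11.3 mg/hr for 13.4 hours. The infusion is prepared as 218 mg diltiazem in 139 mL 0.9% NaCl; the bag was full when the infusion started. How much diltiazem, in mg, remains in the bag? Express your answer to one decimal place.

66.6 mg

Concentration = 218 mg ÷ 139 mL = 1.568345 mg/mL
Rate = 11.3 mg/hr ÷ 1.568345 mg/mL = 7.205046 mL/hr
Volume infused = 7.205046 mL/hr × 13.4 hr = 96.54761 mL
Volume remaining = 139 − 96.54761 = 42.45239 mL
Drug remaining = 42.45239 mL × 1.568345 mg/mL = 66.58 mg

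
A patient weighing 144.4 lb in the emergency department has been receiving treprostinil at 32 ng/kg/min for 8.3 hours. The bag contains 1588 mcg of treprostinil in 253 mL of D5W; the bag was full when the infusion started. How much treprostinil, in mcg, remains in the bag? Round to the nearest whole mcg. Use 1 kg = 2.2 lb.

542 mcg

Weight = 144.4 lb ÷ 2.2 lb/kg = 65.63636 kg
Dose = 32 ng/kg/min × 65.63636 kg = 2100.364 ng/min
2100.364 ng/min × 60 min/hr = 126021.8 ng/hr
Concentration = 1588 mcg ÷ 253 mL = 6.27668 mcg/mL = 6276.68 ng/mL
Rate = 126021.8 ng/hr ÷ 6276.68 ng/mL = 20.07778 mL/hr
Volume infused = 20.07778 mL/hr × 8.3 hr = 166.6456 mL
Volume remaining = 253 − 166.6456 = 86.3544 mL
Drug remaining = 86.3544 mL × 6276.68 ng/mL = 542018.9 ng = 542.0189 mcg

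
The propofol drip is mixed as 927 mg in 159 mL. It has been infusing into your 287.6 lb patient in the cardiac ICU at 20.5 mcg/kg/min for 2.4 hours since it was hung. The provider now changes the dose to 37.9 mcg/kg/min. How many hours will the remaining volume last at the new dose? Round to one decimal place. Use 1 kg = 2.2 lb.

1.8 hours

Initial rate:
Weight = 287.6 lb ÷ 2.2 lb/kg = 130.7273 kg
Dose = 20.5 mcg/kg/min × 130.7273 kg = 2679.909 mcg/min
2679.909 mcg/min × 60 min/hr = 160794.5 mcg/hr
Concentration = 927 mg ÷ 159 mL = 5.830189 mg/mL = 5830.189 mcg/mL
Rate = 160794.5 mcg/hr ÷ 5830.189 mcg/mL = 27.57965 mL/hr
Volume infused so far = 27.57965 mL/hr × 2.4 hr = 66.19115 mL
Volume remaining = 159 − 66.19115 = 92.80885 mL
New rate:
Dose = 37.9 mcg/kg/min × 130.7273 kg = 4954.564 mcg/min
4954.564 mcg/min × 60 min/hr = 297273.8 mcg/hr
Rate = 297273.8 mcg/hr ÷ 5830.189 mcg/mL = 50.98871 mL/hr
Time remaining = 92.80885 mL ÷ 50.98871 mL/hr = 1.820184 hr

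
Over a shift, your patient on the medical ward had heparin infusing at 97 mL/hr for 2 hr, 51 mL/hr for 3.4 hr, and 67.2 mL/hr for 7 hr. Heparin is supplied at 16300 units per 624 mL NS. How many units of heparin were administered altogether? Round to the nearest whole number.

Concentration = 16300 units ÷ 624 mL = 26.12179 units/mL
Stage 1: 97 mL/hr × 2 hr = 194 mL → 194 mL × 26.12179 units/mL = 5067.628 units
Stage 2: 51 mL/hr × 3.4 hr = 173.4 mL → 173.4 mL × 26.12179 units/mL = 4529.519 units
Stage 3: 67.2 mL/hr × 7 hr = 470.4 mL → 470.4 mL × 26.12179 units/mL = 12287.69 units
Total = 5067.628 + 4529.519 + 12287.69 = 21884.84 units

21885 units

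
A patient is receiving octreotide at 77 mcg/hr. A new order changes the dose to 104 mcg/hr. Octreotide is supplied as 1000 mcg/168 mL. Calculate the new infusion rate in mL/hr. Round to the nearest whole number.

17 mL/hr

Concentration = 1000 mcg ÷ 168 mL = 5.952381 mcg/mL
Rate = 104 mcg/hr ÷ 5.952381 mcg/mL = 17.472 mL/hr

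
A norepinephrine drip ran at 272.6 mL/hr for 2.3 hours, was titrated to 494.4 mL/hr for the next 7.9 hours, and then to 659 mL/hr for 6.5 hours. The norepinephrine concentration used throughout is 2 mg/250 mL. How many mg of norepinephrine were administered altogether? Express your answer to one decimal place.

70.5 mg

Concentration = 2 mg ÷ 250 mL = 0.008 mg/mL
Stage 1: 272.6 mL/hr × 2.3 hr = 626.98 mL → 626.98 mL × 0.008 mg/mL = 5.01584 mg
Stage 2: 494.4 mL/hr × 7.9 hr = 3905.76 mL → 3905.76 mL × 0.008 mg/mL = 31.24608 mg
Stage 3: 659 mL/hr × 6.5 hr = 4283.5 mL → 4283.5 mL × 0.008 mg/mL = 34.268 mg
Total = 5.01584 + 31.24608 + 34.268 = 70.52992 mg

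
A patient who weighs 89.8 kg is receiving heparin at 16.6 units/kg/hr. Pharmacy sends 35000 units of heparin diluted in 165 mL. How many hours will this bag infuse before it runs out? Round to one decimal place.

23.5 hours

Dose = 16.6 units/kg/hr × 89.8 kg = 1490.68 units/hr
Concentration = 35000 units ÷ 165 mL = 212.1212 units/mL
Rate = 1490.68 units/hr ÷ 212.1212 units/mL = 7.027491 mL/hr
Duration = 165 mL ÷ 7.027491 mL/hr = 23.47922 hr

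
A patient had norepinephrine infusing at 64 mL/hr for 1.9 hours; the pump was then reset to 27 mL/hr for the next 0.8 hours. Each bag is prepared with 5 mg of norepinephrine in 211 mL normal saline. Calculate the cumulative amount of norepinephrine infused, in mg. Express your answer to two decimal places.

3.39 mg

Concentration = 5 mg ÷ 211 mL = 0.02369668 mg/mL
Stage 1: 64 mL/hr × 1.9 hr = 121.6 mL → 121.6 mL × 0.02369668 mg/mL = 2.881517 mg
Stage 2: 27 mL/hr × 0.8 hr = 21.6 mL → 21.6 mL × 0.02369668 mg/mL = 0.5118483 mg
Total = 2.881517 + 0.5118483 = 3.393365 mg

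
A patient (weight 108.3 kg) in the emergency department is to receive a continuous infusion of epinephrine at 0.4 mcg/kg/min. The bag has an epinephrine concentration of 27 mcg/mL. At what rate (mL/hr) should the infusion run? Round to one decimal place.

96.3 mL/hr

Dose = 0.4 mcg/kg/min × 108.3 kg = 43.32 mcg/min
43.32 mcg/min × 60 min/hr = 2599.2 mcg/hr
Rate = 2599.2 mcg/hr ÷ 27 mcg/mL = 96.26667 mL/hr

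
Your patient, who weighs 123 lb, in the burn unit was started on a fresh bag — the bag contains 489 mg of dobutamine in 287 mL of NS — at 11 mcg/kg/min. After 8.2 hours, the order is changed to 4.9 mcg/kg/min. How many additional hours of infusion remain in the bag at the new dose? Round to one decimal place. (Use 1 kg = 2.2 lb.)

Initial rate:
Weight = 123 lb ÷ 2.2 lb/kg = 55.90909 kg
Dose = 11 mcg/kg/min × 55.90909 kg = 615 mcg/min
615 mcg/min × 60 min/hr = 36900 mcg/hr
Concentration = 489 mg ÷ 287 mL = 1.703833 mg/mL = 1703.833 mcg/mL
Rate = 36900 mcg/hr ÷ 1703.833 mcg/mL = 21.65706 mL/hr
Volume infused so far = 21.65706 mL/hr × 8.2 hr = 177.5879 mL
Volume remaining = 287 − 177.5879 = 109.4121 mL
New rate:
Dose = 4.9 mcg/kg/min × 55.90909 kg = 273.9545 mcg/min
273.9545 mcg/min × 60 min/hr = 16437.27 mcg/hr
Rate = 16437.27 mcg/hr ÷ 1703.833 mcg/mL = 9.647234 mL/hr
Time remaining = 109.4121 mL ÷ 9.647234 mL/hr = 11.3413 hr

11.3 hours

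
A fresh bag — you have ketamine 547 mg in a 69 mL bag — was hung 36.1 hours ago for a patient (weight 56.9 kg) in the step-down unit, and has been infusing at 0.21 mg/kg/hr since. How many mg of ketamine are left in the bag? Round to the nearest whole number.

Dose = 0.21 mg/kg/hr × 56.9 kg = 11.949 mg/hr
Concentration = 547 mg ÷ 69 mL = 7.927536 mg/mL
Rate = 11.949 mg/hr ÷ 7.927536 mg/mL = 1.507278 mL/hr
Volume infused = 1.507278 mL/hr × 36.1 hr = 54.41273 mL
Volume remaining = 69 − 54.41273 = 14.58727 mL
Drug remaining = 14.58727 mL × 7.927536 mg/mL = 115.6411 mg

116 mg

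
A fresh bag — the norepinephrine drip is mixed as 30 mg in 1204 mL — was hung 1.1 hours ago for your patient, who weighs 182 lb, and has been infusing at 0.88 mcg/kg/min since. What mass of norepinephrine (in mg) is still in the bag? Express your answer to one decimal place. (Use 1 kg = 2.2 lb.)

25.2 mg

Weight = 182 lb ÷ 2.2 lb/kg = 82.72727 kg
Dose = 0.88 mcg/kg/min × 82.72727 kg = 72.8 mcg/min
72.8 mcg/min × 60 min/hr = 4368 mcg/hr
Concentration = 30 mg ÷ 1204 mL = 0.02491694 mg/mL = 24.91694 mcg/mL
Rate = 4368 mcg/hr ÷ 24.91694 mcg/mL = 175.3024 mL/hr
Volume infused = 175.3024 mL/hr × 1.1 hr = 192.8326 mL
Volume remaining = 1204 − 192.8326 = 1011.167 mL
Drug remaining = 1011.167 mL × 24.91694 mcg/mL = 25195.2 mcg = 25.1952 mg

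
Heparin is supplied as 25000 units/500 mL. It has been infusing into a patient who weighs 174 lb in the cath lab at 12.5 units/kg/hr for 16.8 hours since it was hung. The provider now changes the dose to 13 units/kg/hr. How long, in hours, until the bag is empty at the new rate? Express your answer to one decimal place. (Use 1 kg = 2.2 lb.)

Initial rate:
Weight = 174 lb ÷ 2.2 lb/kg = 79.09091 kg
Dose = 12.5 units/kg/hr × 79.09091 kg = 988.6364 units/hr
Concentration = 25000 units ÷ 500 mL = 50 units/mL
Rate = 988.6364 units/hr ÷ 50 units/mL = 19.77273 mL/hr
Volume infused so far = 19.77273 mL/hr × 16.8 hr = 332.1818 mL
Volume remaining = 500 − 332.1818 = 167.8182 mL
New rate:
Dose = 13 units/kg/hr × 79.09091 kg = 1028.182 units/hr
Rate = 1028.182 units/hr ÷ 50 units/mL = 20.56364 mL/hr
Time remaining = 167.8182 mL ÷ 20.56364 mL/hr = 8.16092 hr

8.2 hours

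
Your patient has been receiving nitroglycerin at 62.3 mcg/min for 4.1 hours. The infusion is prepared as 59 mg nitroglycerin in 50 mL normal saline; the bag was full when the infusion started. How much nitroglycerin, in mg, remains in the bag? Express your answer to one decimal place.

62.3 mcg/min × 60 min/hr = 3738 mcg/hr
Concentration = 59 mg ÷ 50 mL = 1.18 mg/mL = 1180 mcg/mL
Rate = 3738 mcg/hr ÷ 1180 mcg/mL = 3.167797 mL/hr
Volume infused = 3.167797 mL/hr × 4.1 hr = 12.98797 mL
Volume remaining = 50 − 12.98797 = 37.01203 mL
Drug remaining = 37.01203 mL × 1180 mcg/mL = 43674.2 mcg = 43.6742 mg

43.7 mg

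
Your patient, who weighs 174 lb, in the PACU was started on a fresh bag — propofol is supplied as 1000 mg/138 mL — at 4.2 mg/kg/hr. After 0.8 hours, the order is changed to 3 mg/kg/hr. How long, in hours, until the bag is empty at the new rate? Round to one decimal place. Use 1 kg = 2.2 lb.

3.1 hours

Initial rate:
Weight = 174 lb ÷ 2.2 lb/kg = 79.09091 kg
Dose = 4.2 mg/kg/hr × 79.09091 kg = 332.1818 mg/hr
Concentration = 1000 mg ÷ 138 mL = 7.246377 mg/mL
Rate = 332.1818 mg/hr ÷ 7.246377 mg/mL = 45.84109 mL/hr
Volume infused so far = 45.84109 mL/hr × 0.8 hr = 36.67287 mL
Volume remaining = 138 − 36.67287 = 101.3271 mL
New rate:
Dose = 3 mg/kg/hr × 79.09091 kg = 237.2727 mg/hr
Rate = 237.2727 mg/hr ÷ 7.246377 mg/mL = 32.74364 mL/hr
Time remaining = 101.3271 mL ÷ 32.74364 mL/hr = 3.094559 hr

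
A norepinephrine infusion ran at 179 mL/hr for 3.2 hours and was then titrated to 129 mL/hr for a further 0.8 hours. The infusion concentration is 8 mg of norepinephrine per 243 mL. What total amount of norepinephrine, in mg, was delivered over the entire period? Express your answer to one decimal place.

22.3 mg

Concentration = 8 mg ÷ 243 mL = 0.03292181 mg/mL
Stage 1: 179 mL/hr × 3.2 hr = 572.8 mL → 572.8 mL × 0.03292181 mg/mL = 18.85761 mg
Stage 2: 129 mL/hr × 0.8 hr = 103.2 mL → 103.2 mL × 0.03292181 mg/mL = 3.397531 mg
Total = 18.85761 + 3.397531 = 22.25514 mg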